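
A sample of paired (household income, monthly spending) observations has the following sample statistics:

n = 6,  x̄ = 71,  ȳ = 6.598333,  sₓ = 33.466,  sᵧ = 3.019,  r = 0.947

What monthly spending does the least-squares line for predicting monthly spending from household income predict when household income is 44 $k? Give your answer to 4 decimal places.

4.2917

b = r · sᵧ/sₓ = 0.947 · 3.019/33.466 = 0.085430
a = ȳ − b·x̄ = 6.598333 − 0.085430·71 = 0.532819
ŷ(44) = a + b·44 = 0.532819 + 0.085430·44 = 4.291729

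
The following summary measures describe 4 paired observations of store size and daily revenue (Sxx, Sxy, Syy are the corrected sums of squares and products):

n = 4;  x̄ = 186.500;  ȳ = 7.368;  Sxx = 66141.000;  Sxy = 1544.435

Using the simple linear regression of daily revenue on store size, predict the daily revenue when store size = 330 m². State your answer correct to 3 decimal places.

10.719

b = Sxy/Sxx = 1544.435/66141 = 0.023351
a = ȳ − b·x̄ = 7.368 − 0.023351·186.5 = 3.013105
ŷ(330) = a + b·330 = 3.013105 + 0.023351·330 = 10.718818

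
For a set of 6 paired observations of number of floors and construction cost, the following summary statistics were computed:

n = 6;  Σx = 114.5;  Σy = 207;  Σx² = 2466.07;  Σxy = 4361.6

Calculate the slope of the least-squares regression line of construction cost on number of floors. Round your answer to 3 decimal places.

1.464

Sxx = Σx² − (Σx)²/n = 2466.07 − 2185.041667 = 281.028333
Sxy = Σxy − (Σx)(Σy)/n = 4361.6 − 3950.25 = 411.35
b = Sxy/Sxx = 411.35/281.028333 = 1.463731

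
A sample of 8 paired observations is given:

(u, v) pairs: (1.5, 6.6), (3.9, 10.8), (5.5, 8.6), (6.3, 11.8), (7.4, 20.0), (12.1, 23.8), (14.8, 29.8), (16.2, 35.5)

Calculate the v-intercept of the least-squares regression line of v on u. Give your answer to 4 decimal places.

n = 8, Σx = 67.7, Σy = 146.9, Σxy = 1625.78, Σx² = 770.05
Sxx = Σx² − (Σx)²/n = 770.05 − 572.91125 = 197.13875
Sxy = Σxy − (Σx)(Σy)/n = 1625.78 − 1243.14125 = 382.63875
b = Sxy/Sxx = 382.63875/197.13875 = 1.940962
a = ȳ − b·x̄ = 18.3625 − 1.940962·8.4625 = 1.937112

1.9371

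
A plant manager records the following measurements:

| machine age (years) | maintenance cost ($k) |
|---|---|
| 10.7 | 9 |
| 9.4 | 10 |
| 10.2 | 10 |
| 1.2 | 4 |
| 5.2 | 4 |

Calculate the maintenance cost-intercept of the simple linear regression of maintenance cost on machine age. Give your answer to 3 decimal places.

n = 5, Σx = 36.7, Σy = 37, Σxy = 317.9, Σx² = 335.37
Sxx = Σx² − (Σx)²/n = 335.37 − 269.378 = 65.992
Sxy = Σxy − (Σx)(Σy)/n = 317.9 − 271.58 = 46.32
b = Sxy/Sxx = 46.32/65.992 = 0.701903
a = ȳ − b·x̄ = 7.4 − 0.701903·7.34 = 2.248030

2.248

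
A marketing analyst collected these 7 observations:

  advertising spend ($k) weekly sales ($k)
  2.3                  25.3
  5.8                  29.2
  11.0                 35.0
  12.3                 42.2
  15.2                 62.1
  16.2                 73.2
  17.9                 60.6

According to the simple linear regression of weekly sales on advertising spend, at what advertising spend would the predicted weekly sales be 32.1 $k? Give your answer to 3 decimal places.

n = 7, Σx = 80.7, Σy = 327.6, Σxy = 4346.11, Σx² = 1125.11
Sxx = Σx² − (Σx)²/n = 1125.11 − 930.355714 = 194.754286
Sxy = Σxy − (Σx)(Σy)/n = 4346.11 − 3776.76 = 569.35
b = Sxy/Sxx = 569.35/194.754286 = 2.923427
a = ȳ − b·x̄ = 46.8 − 2.923427·11.528571 = 13.097059
Set a + b·x = 32.1: x = (32.1 − 13.097059) / 2.923427 = 6.500227

6.500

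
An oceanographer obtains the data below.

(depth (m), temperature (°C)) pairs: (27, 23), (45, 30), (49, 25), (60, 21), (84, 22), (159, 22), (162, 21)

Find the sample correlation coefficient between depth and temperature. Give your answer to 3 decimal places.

-0.494

n = 7, Σx = 586, Σy = 164, Σxy = 13204, Σx² = 67336, Σy² = 3904
Sxx = Σx² − (Σx)²/n = 67336 − 49056.571429 = 18279.428571
Sxy = Σxy − (Σx)(Σy)/n = 13204 − 13729.142857 = -525.142857
Syy = Σy² − (Σy)²/n = 3904 − 3842.285714 = 61.714286
r = Sxy/√(Sxx·Syy) = -525.142857/√(1128101.877551) = -525.142857/1062.121404 = -0.494428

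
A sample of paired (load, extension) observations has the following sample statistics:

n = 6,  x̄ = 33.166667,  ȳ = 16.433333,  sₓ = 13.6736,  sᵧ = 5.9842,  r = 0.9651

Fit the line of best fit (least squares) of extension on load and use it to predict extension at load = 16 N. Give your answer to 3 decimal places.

9.183

b = r · sᵧ/sₓ = 0.9651 · 5.9842/13.6736 = 0.422372
a = ȳ − b·x̄ = 16.433333 − 0.422372·33.166667 = 2.424648
ŷ(16) = a + b·16 = 2.424648 + 0.422372·16 = 9.182606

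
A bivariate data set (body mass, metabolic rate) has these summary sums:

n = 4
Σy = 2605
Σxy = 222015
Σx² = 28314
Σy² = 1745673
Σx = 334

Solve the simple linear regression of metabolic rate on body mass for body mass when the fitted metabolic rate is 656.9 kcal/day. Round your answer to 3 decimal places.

Sxx = Σx² − (Σx)²/n = 28314 − 27889 = 425
Sxy = Σxy − (Σx)(Σy)/n = 222015 − 217517.5 = 4497.5
b = Sxy/Sxx = 4497.5/425 = 10.582353
a = ȳ − b·x̄ = 651.25 − 10.582353·83.5 = -232.376471
Set a + b·x = 656.9: x = (656.9 − (-232.376471)) / 10.582353 = 84.033908

84.034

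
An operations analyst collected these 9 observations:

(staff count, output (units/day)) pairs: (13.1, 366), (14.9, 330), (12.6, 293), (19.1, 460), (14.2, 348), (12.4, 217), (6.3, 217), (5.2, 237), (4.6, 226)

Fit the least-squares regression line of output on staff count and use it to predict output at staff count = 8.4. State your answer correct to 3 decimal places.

256.522

n = 9, Σx = 102.4, Σy = 2694, Σxy = 33460.9, Σx² = 1360.48
Sxx = Σx² − (Σx)²/n = 1360.48 − 1165.084444 = 195.395556
Sxy = Σxy − (Σx)(Σy)/n = 33460.9 − 30651.733333 = 2809.166667
b = Sxy/Sxx = 2809.166667/195.395556 = 14.376820
a = ȳ − b·x̄ = 299.333333 − 14.376820·11.377778 = 135.757074
ŷ(8.4) = a + b·8.4 = 135.757074 + 14.376820·8.4 = 256.522359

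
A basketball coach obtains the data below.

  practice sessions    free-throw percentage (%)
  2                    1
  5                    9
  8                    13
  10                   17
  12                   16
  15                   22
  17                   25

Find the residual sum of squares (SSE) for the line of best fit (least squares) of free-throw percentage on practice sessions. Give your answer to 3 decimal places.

n = 7, Σx = 69, Σy = 103, Σxy = 1268, Σx² = 851, Σy² = 1905
Sxx = Σx² − (Σx)²/n = 851 − 680.142857 = 170.857143
Sxy = Σxy − (Σx)(Σy)/n = 1268 − 1015.285714 = 252.714286
Syy = Σy² − (Σy)²/n = 1905 − 1515.571429 = 389.428571
b = Sxy/Sxx = 252.714286/170.857143 = 1.479097
SSE = Syy − b·Sxy = 389.428571 − 1.479097·252.714286 = 15.639632

15.640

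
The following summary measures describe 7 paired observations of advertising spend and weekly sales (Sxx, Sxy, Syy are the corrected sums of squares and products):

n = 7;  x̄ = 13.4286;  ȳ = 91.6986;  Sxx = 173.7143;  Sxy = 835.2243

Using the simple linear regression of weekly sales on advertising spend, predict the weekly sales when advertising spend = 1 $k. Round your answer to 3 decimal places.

31.941

b = Sxy/Sxx = 835.2243/173.7143 = 4.808034
a = ȳ − b·x̄ = 91.6986 − 4.808034·13.4286 = 27.133432
ŷ(1) = a + b·1 = 27.133432 + 4.808034·1 = 31.941466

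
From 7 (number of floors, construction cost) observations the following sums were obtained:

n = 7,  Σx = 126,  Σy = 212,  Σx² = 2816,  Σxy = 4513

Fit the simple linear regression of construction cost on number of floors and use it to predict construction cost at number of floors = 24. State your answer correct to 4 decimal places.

Sxx = Σx² − (Σx)²/n = 2816 − 2268 = 548
Sxy = Σxy − (Σx)(Σy)/n = 4513 − 3816 = 697
b = Sxy/Sxx = 697/548 = 1.271898
a = ȳ − b·x̄ = 30.285714 − 1.271898·18 = 7.391554
ŷ(24) = a + b·24 = 7.391554 + 1.271898·24 = 37.917101

37.9171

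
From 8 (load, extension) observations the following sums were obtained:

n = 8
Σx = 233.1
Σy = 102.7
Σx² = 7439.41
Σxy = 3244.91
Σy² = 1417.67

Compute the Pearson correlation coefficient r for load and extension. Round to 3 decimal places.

0.996

Sxx = Σx² − (Σx)²/n = 7439.41 − 6791.95125 = 647.45875
Sxy = Σxy − (Σx)(Σy)/n = 3244.91 − 2992.42125 = 252.48875
Syy = Σy² − (Σy)²/n = 1417.67 − 1318.41125 = 99.25875
r = Sxy/√(Sxx·Syy) = 252.48875/√(64265.946202) = 252.48875/253.507290 = 0.995982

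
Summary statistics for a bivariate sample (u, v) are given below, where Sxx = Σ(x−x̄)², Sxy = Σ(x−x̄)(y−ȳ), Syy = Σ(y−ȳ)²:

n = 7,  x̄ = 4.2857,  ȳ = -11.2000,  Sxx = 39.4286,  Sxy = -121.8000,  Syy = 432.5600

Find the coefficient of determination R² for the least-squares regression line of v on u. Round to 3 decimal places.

0.870

R² = Sxy²/(Sxx·Syy) = (-121.8)²/(39.4286·432.56) = 0.869835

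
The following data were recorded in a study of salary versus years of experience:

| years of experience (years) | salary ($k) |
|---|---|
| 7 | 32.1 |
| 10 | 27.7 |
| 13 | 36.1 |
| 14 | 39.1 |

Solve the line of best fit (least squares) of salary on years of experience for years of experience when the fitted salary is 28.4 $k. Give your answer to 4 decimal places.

6.1946

n = 4, Σx = 44, Σy = 135, Σxy = 1518.4, Σx² = 514
Sxx = Σx² − (Σx)²/n = 514 − 484 = 30
Sxy = Σxy − (Σx)(Σy)/n = 1518.4 − 1485 = 33.4
b = Sxy/Sxx = 33.4/30 = 1.113333
a = ȳ − b·x̄ = 33.75 − 1.113333·11 = 21.503333
Set a + b·x = 28.4: x = (28.4 − 21.503333) / 1.113333 = 6.194611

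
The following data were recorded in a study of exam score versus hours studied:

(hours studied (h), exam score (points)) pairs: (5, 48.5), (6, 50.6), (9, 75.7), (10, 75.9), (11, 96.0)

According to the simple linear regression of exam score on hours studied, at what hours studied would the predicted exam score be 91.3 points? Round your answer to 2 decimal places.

11.15

n = 5, Σx = 41, Σy = 346.7, Σxy = 3042.4, Σx² = 363
Sxx = Σx² − (Σx)²/n = 363 − 336.2 = 26.8
Sxy = Σxy − (Σx)(Σy)/n = 3042.4 − 2842.94 = 199.46
b = Sxy/Sxx = 199.46/26.8 = 7.442537
a = ȳ − b·x̄ = 69.34 − 7.442537·8.2 = 8.311194
Set a + b·x = 91.3: x = (91.3 − 8.311194) / 7.442537 = 11.150607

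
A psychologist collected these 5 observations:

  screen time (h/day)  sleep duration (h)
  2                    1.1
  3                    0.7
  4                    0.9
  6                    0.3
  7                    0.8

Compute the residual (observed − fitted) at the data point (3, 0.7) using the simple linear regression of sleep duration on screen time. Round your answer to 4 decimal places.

n = 5, Σx = 22, Σy = 3.8, Σxy = 15.3, Σx² = 114
Sxx = Σx² − (Σx)²/n = 114 − 96.8 = 17.2
Sxy = Σxy − (Σx)(Σy)/n = 15.3 − 16.72 = -1.42
b = Sxy/Sxx = -1.42/17.2 = -0.082558
a = ȳ − b·x̄ = 0.76 − (-0.082558)·4.4 = 1.123256
ŷ(3) = 1.123256 + (-0.082558)·3 = 0.875581
residual = y − ŷ = 0.7 − 0.875581 = -0.175581

-0.1756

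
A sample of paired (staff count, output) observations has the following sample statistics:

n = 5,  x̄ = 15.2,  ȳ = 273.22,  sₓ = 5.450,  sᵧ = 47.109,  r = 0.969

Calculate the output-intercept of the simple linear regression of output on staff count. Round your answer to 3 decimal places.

145.906

b = r · sᵧ/sₓ = 0.969 · 47.109/5.45 = 8.375894
a = ȳ − b·x̄ = 273.22 − 8.375894·15.2 = 145.906415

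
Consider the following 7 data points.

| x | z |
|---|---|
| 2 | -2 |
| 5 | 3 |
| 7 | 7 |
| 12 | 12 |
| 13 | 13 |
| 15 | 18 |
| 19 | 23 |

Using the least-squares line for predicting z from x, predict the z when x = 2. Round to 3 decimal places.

-1.474

n = 7, Σx = 73, Σy = 74, Σxy = 1080, Σx² = 977
Sxx = Σx² − (Σx)²/n = 977 − 761.285714 = 215.714286
Sxy = Σxy − (Σx)(Σy)/n = 1080 − 771.714286 = 308.285714
b = Sxy/Sxx = 308.285714/215.714286 = 1.429139
a = ȳ − b·x̄ = 10.571429 − 1.429139·10.428571 = -4.332450
ŷ(2) = a + b·2 = -4.332450 + 1.429139·2 = -1.474172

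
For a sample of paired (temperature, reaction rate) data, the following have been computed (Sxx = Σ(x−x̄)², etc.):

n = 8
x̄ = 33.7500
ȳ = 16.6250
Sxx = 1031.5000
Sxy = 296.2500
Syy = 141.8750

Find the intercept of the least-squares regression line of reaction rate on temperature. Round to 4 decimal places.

6.9319

b = Sxy/Sxx = 296.25/1031.5 = 0.287203
a = ȳ − b·x̄ = 16.625 − 0.287203·33.75 = 6.931895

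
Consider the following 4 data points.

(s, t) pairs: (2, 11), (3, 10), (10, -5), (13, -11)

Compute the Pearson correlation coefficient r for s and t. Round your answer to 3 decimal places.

n = 4, Σx = 28, Σy = 5, Σxy = -141, Σx² = 282, Σy² = 367
Sxx = Σx² − (Σx)²/n = 282 − 196 = 86
Sxy = Σxy − (Σx)(Σy)/n = -141 − 35 = -176
Syy = Σy² − (Σy)²/n = 367 − 6.25 = 360.75
r = Sxy/√(Sxx·Syy) = -176/√(31024.5) = -176/176.137730 = -0.999218

-0.999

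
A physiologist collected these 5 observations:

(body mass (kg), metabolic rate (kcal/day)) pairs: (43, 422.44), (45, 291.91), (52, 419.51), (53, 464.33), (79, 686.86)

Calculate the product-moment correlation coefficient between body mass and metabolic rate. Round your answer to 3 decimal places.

0.926

n = 5, Σx = 272, Σy = 2285.05, Σxy = 131986.82, Σx² = 15628, Σy² = 1127034.6503
Sxx = Σx² − (Σx)²/n = 15628 − 14796.8 = 831.2
Sxy = Σxy − (Σx)(Σy)/n = 131986.82 − 124306.72 = 7680.1
Syy = Σy² − (Σy)²/n = 1127034.6503 − 1044290.7005 = 82743.9498
r = Sxy/√(Sxx·Syy) = 7680.1/√(68776771.07376) = 7680.1/8293.176175 = 0.926075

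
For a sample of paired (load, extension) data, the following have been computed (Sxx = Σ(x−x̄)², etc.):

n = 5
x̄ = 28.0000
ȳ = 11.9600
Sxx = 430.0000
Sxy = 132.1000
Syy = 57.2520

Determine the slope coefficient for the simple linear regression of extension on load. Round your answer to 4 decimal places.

0.3072

b = Sxy/Sxx = 132.1/430 = 0.307209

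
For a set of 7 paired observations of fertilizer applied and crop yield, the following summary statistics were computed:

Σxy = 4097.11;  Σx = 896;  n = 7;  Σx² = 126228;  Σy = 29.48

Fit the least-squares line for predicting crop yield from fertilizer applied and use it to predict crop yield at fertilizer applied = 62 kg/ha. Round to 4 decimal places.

Sxx = Σx² − (Σx)²/n = 126228 − 114688 = 11540
Sxy = Σxy − (Σx)(Σy)/n = 4097.11 − 3773.44 = 323.67
b = Sxy/Sxx = 323.67/11540 = 0.028048
a = ȳ − b·x̄ = 4.211429 − 0.028048·128 = 0.621328
ŷ(62) = a + b·62 = 0.621328 + 0.028048·62 = 2.360283

2.3603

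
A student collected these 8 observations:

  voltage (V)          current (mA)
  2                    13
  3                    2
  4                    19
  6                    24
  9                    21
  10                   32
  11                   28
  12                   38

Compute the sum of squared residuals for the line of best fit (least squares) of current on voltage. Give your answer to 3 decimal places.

n = 8, Σx = 57, Σy = 177, Σxy = 1525, Σx² = 511, Σy² = 4803
Sxx = Σx² − (Σx)²/n = 511 − 406.125 = 104.875
Sxy = Σxy − (Σx)(Σy)/n = 1525 − 1261.125 = 263.875
Syy = Σy² − (Σy)²/n = 4803 − 3916.125 = 886.875
b = Sxy/Sxx = 263.875/104.875 = 2.516091
SSE = Syy − b·Sxy = 886.875 − 2.516091·263.875 = 222.941597

222.942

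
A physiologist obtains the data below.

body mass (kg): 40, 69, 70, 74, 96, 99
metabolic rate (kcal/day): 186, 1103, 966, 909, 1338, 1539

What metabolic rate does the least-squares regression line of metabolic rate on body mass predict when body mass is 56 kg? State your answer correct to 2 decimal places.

616.37

n = 6, Σx = 448, Σy = 6041, Σxy = 499242, Σx² = 35754
Sxx = Σx² − (Σx)²/n = 35754 − 33450.666667 = 2303.333333
Sxy = Σxy − (Σx)(Σy)/n = 499242 − 451061.333333 = 48180.666667
b = Sxy/Sxx = 48180.666667/2303.333333 = 20.917800
a = ȳ − b·x̄ = 1006.833333 − 20.917800·74.666667 = -555.029088
ŷ(56) = a + b·56 = -555.029088 + 20.917800·56 = 616.367728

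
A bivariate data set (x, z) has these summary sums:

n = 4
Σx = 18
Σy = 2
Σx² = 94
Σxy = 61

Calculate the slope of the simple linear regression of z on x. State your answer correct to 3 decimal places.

4.000

Sxx = Σx² − (Σx)²/n = 94 − 81 = 13
Sxy = Σxy − (Σx)(Σy)/n = 61 − 9 = 52
b = Sxy/Sxx = 52/13 = 4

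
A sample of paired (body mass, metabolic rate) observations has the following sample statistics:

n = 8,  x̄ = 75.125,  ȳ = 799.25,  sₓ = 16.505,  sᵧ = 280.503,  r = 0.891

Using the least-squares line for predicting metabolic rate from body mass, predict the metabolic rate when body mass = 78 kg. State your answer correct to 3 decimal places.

b = r · sᵧ/sₓ = 0.891 · 280.503/16.505 = 15.142573
a = ȳ − b·x̄ = 799.25 − 15.142573·75.125 = -338.335822
ŷ(78) = a + b·78 = -338.335822 + 15.142573·78 = 842.784898

842.785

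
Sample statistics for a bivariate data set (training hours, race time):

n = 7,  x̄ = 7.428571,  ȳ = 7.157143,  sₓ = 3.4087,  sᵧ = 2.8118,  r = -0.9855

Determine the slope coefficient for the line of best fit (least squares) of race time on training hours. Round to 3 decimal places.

b = r · sᵧ/sₓ = -0.9855 · 2.8118/3.4087 = -0.812928

-0.813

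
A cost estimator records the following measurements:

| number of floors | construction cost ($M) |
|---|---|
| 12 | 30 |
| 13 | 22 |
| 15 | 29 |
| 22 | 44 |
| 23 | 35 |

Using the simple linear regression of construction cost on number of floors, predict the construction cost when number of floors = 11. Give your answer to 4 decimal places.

24.4151

n = 5, Σx = 85, Σy = 160, Σxy = 2854, Σx² = 1551
Sxx = Σx² − (Σx)²/n = 1551 − 1445 = 106
Sxy = Σxy − (Σx)(Σy)/n = 2854 − 2720 = 134
b = Sxy/Sxx = 134/106 = 1.264151
a = ȳ − b·x̄ = 32 − 1.264151·17 = 10.509434
ŷ(11) = a + b·11 = 10.509434 + 1.264151·11 = 24.415094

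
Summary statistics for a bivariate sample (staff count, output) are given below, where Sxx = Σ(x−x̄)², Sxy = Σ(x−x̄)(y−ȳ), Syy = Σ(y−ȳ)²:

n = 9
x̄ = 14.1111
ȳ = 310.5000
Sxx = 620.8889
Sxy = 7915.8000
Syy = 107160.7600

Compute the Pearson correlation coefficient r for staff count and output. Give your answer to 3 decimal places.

0.970

r = Sxy/√(Sxx·Syy) = 7915.8/√(66534926.399564) = 7915.8/8156.894409 = 0.970443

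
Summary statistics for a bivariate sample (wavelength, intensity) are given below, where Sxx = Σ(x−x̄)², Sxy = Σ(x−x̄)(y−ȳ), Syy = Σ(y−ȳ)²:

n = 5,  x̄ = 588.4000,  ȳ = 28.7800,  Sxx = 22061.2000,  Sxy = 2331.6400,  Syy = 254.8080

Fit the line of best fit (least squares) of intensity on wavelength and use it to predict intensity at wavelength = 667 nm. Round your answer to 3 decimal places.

37.087

b = Sxy/Sxx = 2331.64/22061.2 = 0.105690
a = ȳ − b·x̄ = 28.78 − 0.105690·588.4 = -33.407777
ŷ(667) = a + b·667 = -33.407777 + 0.105690·667 = 37.087205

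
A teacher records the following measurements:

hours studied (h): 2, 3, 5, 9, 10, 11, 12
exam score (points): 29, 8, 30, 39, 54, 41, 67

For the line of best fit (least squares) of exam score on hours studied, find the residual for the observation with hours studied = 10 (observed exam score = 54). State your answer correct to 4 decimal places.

5.5263

n = 7, Σx = 52, Σy = 268, Σxy = 2378, Σx² = 484
Sxx = Σx² − (Σx)²/n = 484 − 386.285714 = 97.714286
Sxy = Σxy − (Σx)(Σy)/n = 2378 − 1990.857143 = 387.142857
b = Sxy/Sxx = 387.142857/97.714286 = 3.961988
a = ȳ − b·x̄ = 38.285714 − 3.961988·7.428571 = 8.853801
ŷ(10) = 8.853801 + 3.961988·10 = 48.473684
residual = y − ŷ = 54 − 48.473684 = 5.526316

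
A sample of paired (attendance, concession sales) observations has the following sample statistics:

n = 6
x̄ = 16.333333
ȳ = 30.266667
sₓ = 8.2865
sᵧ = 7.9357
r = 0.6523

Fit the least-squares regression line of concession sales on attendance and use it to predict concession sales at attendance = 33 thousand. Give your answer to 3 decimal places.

b = r · sᵧ/sₓ = 0.6523 · 7.9357/8.2865 = 0.624686
a = ȳ − b·x̄ = 30.266667 − 0.624686·16.333333 = 20.063469
ŷ(33) = a + b·33 = 20.063469 + 0.624686·33 = 40.678094

40.678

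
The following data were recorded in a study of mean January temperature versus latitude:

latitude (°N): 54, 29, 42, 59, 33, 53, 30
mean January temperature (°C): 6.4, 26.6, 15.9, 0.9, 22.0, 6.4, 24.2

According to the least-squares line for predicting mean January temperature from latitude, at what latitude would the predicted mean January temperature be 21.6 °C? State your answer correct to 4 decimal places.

n = 7, Σx = 300, Σy = 102.4, Σxy = 3629.1, Σx² = 13800
Sxx = Σx² − (Σx)²/n = 13800 − 12857.142857 = 942.857143
Sxy = Σxy − (Σx)(Σy)/n = 3629.1 − 4388.571429 = -759.471429
b = Sxy/Sxx = -759.471429/942.857143 = -0.8055
a = ȳ − b·x̄ = 14.628571 − (-0.8055)·42.857143 = 49.15
Set a + b·x = 21.6: x = (21.6 − 49.15) / (-0.8055) = 34.202359

34.2024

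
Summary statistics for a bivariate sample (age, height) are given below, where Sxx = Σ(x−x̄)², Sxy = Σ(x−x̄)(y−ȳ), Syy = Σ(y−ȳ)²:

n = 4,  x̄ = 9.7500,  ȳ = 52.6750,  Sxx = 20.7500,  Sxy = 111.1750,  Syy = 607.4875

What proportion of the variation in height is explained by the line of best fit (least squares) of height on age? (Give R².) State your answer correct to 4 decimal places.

0.9805

R² = Sxy²/(Sxx·Syy) = (111.175)²/(20.75·607.4875) = 0.980525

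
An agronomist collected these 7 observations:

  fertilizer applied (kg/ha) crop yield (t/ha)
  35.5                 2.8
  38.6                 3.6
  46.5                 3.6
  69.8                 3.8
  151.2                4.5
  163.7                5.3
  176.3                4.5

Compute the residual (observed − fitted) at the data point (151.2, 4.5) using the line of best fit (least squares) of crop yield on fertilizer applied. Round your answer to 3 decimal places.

-0.130

n = 7, Σx = 681.6, Σy = 28.1, Σxy = 3012.36, Σx² = 90525.32
Sxx = Σx² − (Σx)²/n = 90525.32 − 66368.365714 = 24156.954286
Sxy = Σxy − (Σx)(Σy)/n = 3012.36 − 2736.137143 = 276.222857
b = Sxy/Sxx = 276.222857/24156.954286 = 0.011435
a = ȳ − b·x̄ = 4.014286 − 0.011435·97.371429 = 2.900891
ŷ(151.2) = 2.900891 + 0.011435·151.2 = 4.629789
residual = y − ŷ = 4.5 − 4.629789 = -0.129789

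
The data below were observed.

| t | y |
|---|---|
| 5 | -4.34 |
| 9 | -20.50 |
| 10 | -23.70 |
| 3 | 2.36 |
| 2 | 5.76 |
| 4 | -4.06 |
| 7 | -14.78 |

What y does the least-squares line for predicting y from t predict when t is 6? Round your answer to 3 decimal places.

-9.526

n = 7, Σx = 40, Σy = -59.26, Σxy = -544.3, Σx² = 284
Sxx = Σx² − (Σx)²/n = 284 − 228.571429 = 55.428571
Sxy = Σxy − (Σx)(Σy)/n = -544.3 − (-338.628571) = -205.671429
b = Sxy/Sxx = -205.671429/55.428571 = -3.710567
a = ȳ − b·x̄ = -8.465714 − (-3.710567)·5.714286 = 12.737526
ŷ(6) = a + b·6 = 12.737526 + (-3.710567)·6 = -9.525876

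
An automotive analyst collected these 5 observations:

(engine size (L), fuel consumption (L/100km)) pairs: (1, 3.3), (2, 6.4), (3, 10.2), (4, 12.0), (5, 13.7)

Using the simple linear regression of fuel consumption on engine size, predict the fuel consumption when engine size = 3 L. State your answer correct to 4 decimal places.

n = 5, Σx = 15, Σy = 45.6, Σxy = 163.2, Σx² = 55
Sxx = Σx² − (Σx)²/n = 55 − 45 = 10
Sxy = Σxy − (Σx)(Σy)/n = 163.2 − 136.8 = 26.4
b = Sxy/Sxx = 26.4/10 = 2.64
a = ȳ − b·x̄ = 9.12 − 2.64·3 = 1.2
ŷ(3) = a + b·3 = 1.2 + 2.64·3 = 9.12

9.1200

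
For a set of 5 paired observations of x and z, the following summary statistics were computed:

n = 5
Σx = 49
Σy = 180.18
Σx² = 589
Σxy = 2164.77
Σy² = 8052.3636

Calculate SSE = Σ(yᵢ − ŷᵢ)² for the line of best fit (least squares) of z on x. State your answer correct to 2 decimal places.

96.11

Sxx = Σx² − (Σx)²/n = 589 − 480.2 = 108.8
Sxy = Σxy − (Σx)(Σy)/n = 2164.77 − 1765.764 = 399.006
Syy = Σy² − (Σy)²/n = 8052.3636 − 6492.96648 = 1559.39712
b = Sxy/Sxx = 399.006/108.8 = 3.667335
SSE = Syy − b·Sxy = 1559.39712 − 3.667335·399.006 = 96.108627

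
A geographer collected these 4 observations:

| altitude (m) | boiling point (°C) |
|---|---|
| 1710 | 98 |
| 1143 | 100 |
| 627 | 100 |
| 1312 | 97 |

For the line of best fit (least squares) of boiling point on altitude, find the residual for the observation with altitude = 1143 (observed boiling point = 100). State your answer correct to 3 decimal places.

n = 4, Σx = 4792, Σy = 395, Σxy = 471844, Σx² = 6345022
Sxx = Σx² − (Σx)²/n = 6345022 − 5740816 = 604206
Sxy = Σxy − (Σx)(Σy)/n = 471844 − 473210 = -1366
b = Sxy/Sxx = -1366/604206 = -0.002261
a = ȳ − b·x̄ = 98.75 − (-0.002261)·1198 = 101.458460
ŷ(1143) = 101.458460 + (-0.002261)·1143 = 98.874345
residual = y − ŷ = 100 − 98.874345 = 1.125655

1.126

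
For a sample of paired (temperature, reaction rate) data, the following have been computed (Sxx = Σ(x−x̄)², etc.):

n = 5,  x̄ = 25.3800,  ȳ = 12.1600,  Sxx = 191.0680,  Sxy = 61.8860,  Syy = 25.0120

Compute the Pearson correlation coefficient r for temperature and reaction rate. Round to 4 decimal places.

r = Sxy/√(Sxx·Syy) = 61.886/√(4778.992816) = 61.886/69.130260 = 0.895209

0.8952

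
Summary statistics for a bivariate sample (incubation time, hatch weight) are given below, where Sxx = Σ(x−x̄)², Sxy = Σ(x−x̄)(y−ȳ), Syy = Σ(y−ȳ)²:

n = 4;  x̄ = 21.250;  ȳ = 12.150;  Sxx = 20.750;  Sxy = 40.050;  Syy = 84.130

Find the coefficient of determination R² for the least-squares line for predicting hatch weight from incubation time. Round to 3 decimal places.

0.919

R² = Sxy²/(Sxx·Syy) = (40.05)²/(20.75·84.13) = 0.918832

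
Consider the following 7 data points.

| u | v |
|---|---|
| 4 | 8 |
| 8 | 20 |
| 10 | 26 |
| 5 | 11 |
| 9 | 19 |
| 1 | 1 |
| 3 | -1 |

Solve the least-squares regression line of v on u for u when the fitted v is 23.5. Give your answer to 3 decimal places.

9.671

n = 7, Σx = 40, Σy = 84, Σxy = 676, Σx² = 296
Sxx = Σx² − (Σx)²/n = 296 − 228.571429 = 67.428571
Sxy = Σxy − (Σx)(Σy)/n = 676 − 480 = 196
b = Sxy/Sxx = 196/67.428571 = 2.906780
a = ȳ − b·x̄ = 12 − 2.906780·5.714286 = -4.610169
Set a + b·x = 23.5: x = (23.5 − (-4.610169)) / 2.906780 = 9.670554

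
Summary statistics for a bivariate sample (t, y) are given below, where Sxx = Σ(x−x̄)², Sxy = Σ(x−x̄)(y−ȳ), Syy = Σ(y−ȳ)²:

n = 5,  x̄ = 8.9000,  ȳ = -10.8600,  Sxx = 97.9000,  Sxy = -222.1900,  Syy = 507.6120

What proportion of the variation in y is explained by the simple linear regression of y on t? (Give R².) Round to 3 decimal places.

0.993

R² = Sxy²/(Sxx·Syy) = (-222.19)²/(97.9·507.612) = 0.993424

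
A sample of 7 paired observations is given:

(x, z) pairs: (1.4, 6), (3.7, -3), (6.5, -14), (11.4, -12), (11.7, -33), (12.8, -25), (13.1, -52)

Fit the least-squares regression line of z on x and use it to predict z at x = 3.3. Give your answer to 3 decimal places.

-0.571

n = 7, Σx = 60.6, Σy = -133, Σxy = -1617.8, Σx² = 660.2
Sxx = Σx² − (Σx)²/n = 660.2 − 524.622857 = 135.577143
Sxy = Σxy − (Σx)(Σy)/n = -1617.8 − (-1151.4) = -466.4
b = Sxy/Sxx = -466.4/135.577143 = -3.440108
a = ȳ − b·x̄ = -19 − (-3.440108)·8.657143 = 10.781506
ŷ(3.3) = a + b·3.3 = 10.781506 + (-3.440108)·3.3 = -0.570851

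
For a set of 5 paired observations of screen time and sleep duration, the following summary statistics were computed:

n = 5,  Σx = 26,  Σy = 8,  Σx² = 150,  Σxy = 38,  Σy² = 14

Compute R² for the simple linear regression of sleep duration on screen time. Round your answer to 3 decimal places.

Sxx = Σx² − (Σx)²/n = 150 − 135.2 = 14.8
Sxy = Σxy − (Σx)(Σy)/n = 38 − 41.6 = -3.6
Syy = Σy² − (Σy)²/n = 14 − 12.8 = 1.2
R² = Sxy²/(Sxx·Syy) = (-3.6)²/(14.8·1.2) = 0.729730

0.730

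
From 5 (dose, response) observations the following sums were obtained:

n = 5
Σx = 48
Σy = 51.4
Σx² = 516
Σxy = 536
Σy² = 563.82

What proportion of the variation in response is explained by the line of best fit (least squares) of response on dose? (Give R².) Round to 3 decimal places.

Sxx = Σx² − (Σx)²/n = 516 − 460.8 = 55.2
Sxy = Σxy − (Σx)(Σy)/n = 536 − 493.44 = 42.56
Syy = Σy² − (Σy)²/n = 563.82 − 528.392 = 35.428
R² = Sxy²/(Sxx·Syy) = (42.56)²/(55.2·35.428) = 0.926227

0.926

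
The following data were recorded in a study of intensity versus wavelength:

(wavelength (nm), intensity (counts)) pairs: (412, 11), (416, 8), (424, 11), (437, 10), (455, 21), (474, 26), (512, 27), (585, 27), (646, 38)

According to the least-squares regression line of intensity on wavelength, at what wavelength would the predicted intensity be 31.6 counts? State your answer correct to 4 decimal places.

586.0734

n = 9, Σx = 4361, Σy = 179, Σxy = 92940, Σx² = 2166931
Sxx = Σx² − (Σx)²/n = 2166931 − 2113146.777778 = 53784.222222
Sxy = Σxy − (Σx)(Σy)/n = 92940 − 86735.444444 = 6204.555556
b = Sxy/Sxx = 6204.555556/53784.222222 = 0.115360
a = ȳ − b·x̄ = 19.888889 − 0.115360·484.555556 = -36.009509
Set a + b·x = 31.6: x = (31.6 − (-36.009509)) / 0.115360 = 586.073383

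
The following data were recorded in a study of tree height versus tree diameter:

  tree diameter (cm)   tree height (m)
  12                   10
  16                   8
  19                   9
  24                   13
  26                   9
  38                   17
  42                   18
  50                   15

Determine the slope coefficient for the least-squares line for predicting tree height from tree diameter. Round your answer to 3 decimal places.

0.241

n = 8, Σx = 227, Σy = 99, Σxy = 3117, Σx² = 7721
Sxx = Σx² − (Σx)²/n = 7721 − 6441.125 = 1279.875
Sxy = Σxy − (Σx)(Σy)/n = 3117 − 2809.125 = 307.875
b = Sxy/Sxx = 307.875/1279.875 = 0.240551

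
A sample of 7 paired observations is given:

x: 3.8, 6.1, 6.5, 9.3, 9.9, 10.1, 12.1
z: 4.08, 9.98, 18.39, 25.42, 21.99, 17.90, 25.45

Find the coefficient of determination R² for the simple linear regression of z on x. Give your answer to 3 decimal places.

n = 7, Σx = 57.8, Σy = 123.21, Σxy = 1138.759, Σx² = 526.82, Σy² = 2552.2879
Sxx = Σx² − (Σx)²/n = 526.82 − 477.262857 = 49.557143
Sxy = Σxy − (Σx)(Σy)/n = 1138.759 − 1017.362571 = 121.396429
Syy = Σy² − (Σy)²/n = 2552.2879 − 2168.672014 = 383.615886
R² = Sxy²/(Sxx·Syy) = (121.396429)²/(49.557143·383.615886) = 0.775191

0.775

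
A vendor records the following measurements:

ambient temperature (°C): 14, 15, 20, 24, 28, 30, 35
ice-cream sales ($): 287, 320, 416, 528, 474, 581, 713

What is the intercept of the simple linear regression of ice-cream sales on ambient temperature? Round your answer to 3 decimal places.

40.252

n = 7, Σx = 166, Σy = 3319, Σxy = 85467, Σx² = 4306
Sxx = Σx² − (Σx)²/n = 4306 − 3936.571429 = 369.428571
Sxy = Σxy − (Σx)(Σy)/n = 85467 − 78707.714286 = 6759.285714
b = Sxy/Sxx = 6759.285714/369.428571 = 18.296597
a = ȳ − b·x̄ = 474.142857 − 18.296597·23.714286 = 40.252127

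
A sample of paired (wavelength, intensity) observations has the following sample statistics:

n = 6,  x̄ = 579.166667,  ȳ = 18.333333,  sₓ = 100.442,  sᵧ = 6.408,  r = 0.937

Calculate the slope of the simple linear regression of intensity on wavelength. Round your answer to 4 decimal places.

0.0598

b = r · sᵧ/sₓ = 0.937 · 6.408/100.442 = 0.059779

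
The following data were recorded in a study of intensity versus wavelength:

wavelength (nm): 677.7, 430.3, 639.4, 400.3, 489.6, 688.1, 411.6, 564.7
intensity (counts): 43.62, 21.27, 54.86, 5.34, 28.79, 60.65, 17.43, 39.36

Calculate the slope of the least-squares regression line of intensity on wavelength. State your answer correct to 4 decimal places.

0.1498

n = 8, Σx = 4301.7, Σy = 271.32, Σxy = 161158.47, Σx² = 2414998.25
Sxx = Σx² − (Σx)²/n = 2414998.25 − 2313077.86125 = 101920.38875
Sxy = Σxy − (Σx)(Σy)/n = 161158.47 − 145892.1555 = 15266.3145
b = Sxy/Sxx = 15266.3145/101920.38875 = 0.149787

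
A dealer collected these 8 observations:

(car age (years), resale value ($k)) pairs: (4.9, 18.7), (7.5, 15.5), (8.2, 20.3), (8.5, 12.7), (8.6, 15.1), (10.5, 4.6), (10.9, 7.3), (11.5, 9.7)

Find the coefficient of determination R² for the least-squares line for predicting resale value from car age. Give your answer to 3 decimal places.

n = 8, Σx = 70.6, Σy = 103.9, Σxy = 851.57, Σx² = 655.02, Σy² = 1559.87
Sxx = Σx² − (Σx)²/n = 655.02 − 623.045 = 31.975
Sxy = Σxy − (Σx)(Σy)/n = 851.57 − 916.9175 = -65.3475
Syy = Σy² − (Σy)²/n = 1559.87 − 1349.40125 = 210.46875
R² = Sxy²/(Sxx·Syy) = (-65.3475)²/(31.975·210.46875) = 0.634541

0.635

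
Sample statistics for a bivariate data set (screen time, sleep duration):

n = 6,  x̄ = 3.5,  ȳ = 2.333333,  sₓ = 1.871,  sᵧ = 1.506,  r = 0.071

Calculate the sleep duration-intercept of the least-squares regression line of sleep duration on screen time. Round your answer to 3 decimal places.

2.133

b = r · sᵧ/sₓ = 0.071 · 1.506/1.871 = 0.057149
a = ȳ − b·x̄ = 2.333333 − 0.057149·3.5 = 2.133311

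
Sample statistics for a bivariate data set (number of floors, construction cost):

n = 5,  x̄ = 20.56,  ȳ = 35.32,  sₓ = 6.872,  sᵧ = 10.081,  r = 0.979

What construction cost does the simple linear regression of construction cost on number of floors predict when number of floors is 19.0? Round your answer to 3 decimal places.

33.080

b = r · sᵧ/sₓ = 0.979 · 10.081/6.872 = 1.436161
a = ȳ − b·x̄ = 35.32 − 1.436161·20.56 = 5.792528
ŷ(19.0) = a + b·19.0 = 5.792528 + 1.436161·19 = 33.079589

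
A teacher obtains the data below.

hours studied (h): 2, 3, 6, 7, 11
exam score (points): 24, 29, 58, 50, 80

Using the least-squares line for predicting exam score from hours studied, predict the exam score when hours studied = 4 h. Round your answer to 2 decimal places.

n = 5, Σx = 29, Σy = 241, Σxy = 1713, Σx² = 219
Sxx = Σx² − (Σx)²/n = 219 − 168.2 = 50.8
Sxy = Σxy − (Σx)(Σy)/n = 1713 − 1397.8 = 315.2
b = Sxy/Sxx = 315.2/50.8 = 6.204724
a = ȳ − b·x̄ = 48.2 − 6.204724·5.8 = 12.212598
ŷ(4) = a + b·4 = 12.212598 + 6.204724·4 = 37.031496

37.03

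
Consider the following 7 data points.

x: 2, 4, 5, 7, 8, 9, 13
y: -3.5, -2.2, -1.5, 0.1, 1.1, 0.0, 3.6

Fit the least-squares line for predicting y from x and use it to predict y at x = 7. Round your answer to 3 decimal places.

-0.253

n = 7, Σx = 48, Σy = -2.4, Σxy = 33, Σx² = 408
Sxx = Σx² − (Σx)²/n = 408 − 329.142857 = 78.857143
Sxy = Σxy − (Σx)(Σy)/n = 33 − (-16.457143) = 49.457143
b = Sxy/Sxx = 49.457143/78.857143 = 0.627174
a = ȳ − b·x̄ = -0.342857 − 0.627174·6.857143 = -4.643478
ŷ(7) = a + b·7 = -4.643478 + 0.627174·7 = -0.253261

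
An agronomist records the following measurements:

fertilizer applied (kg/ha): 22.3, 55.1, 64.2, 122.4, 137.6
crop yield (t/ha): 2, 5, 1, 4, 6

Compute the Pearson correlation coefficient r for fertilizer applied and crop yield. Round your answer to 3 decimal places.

n = 5, Σx = 401.6, Σy = 18, Σxy = 1699.5, Σx² = 41570.46, Σy² = 82
Sxx = Σx² − (Σx)²/n = 41570.46 − 32256.512 = 9313.948
Sxy = Σxy − (Σx)(Σy)/n = 1699.5 − 1445.76 = 253.74
Syy = Σy² − (Σy)²/n = 82 − 64.8 = 17.2
r = Sxy/√(Sxx·Syy) = 253.74/√(160199.9056) = 253.74/400.249804 = 0.633954

0.634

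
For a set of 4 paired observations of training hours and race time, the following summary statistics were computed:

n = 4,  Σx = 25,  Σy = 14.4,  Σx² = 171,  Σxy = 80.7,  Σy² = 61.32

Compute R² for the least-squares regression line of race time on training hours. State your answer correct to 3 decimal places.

Sxx = Σx² − (Σx)²/n = 171 − 156.25 = 14.75
Sxy = Σxy − (Σx)(Σy)/n = 80.7 − 90 = -9.3
Syy = Σy² − (Σy)²/n = 61.32 − 51.84 = 9.48
R² = Sxy²/(Sxx·Syy) = (-9.3)²/(14.75·9.48) = 0.618537

0.619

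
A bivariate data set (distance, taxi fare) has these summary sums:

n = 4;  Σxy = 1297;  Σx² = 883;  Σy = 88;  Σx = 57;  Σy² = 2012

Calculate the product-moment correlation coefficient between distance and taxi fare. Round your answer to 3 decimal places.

Sxx = Σx² − (Σx)²/n = 883 − 812.25 = 70.75
Sxy = Σxy − (Σx)(Σy)/n = 1297 − 1254 = 43
Syy = Σy² − (Σy)²/n = 2012 − 1936 = 76
r = Sxy/√(Sxx·Syy) = 43/√(5377) = 43/73.328030 = 0.586406

0.586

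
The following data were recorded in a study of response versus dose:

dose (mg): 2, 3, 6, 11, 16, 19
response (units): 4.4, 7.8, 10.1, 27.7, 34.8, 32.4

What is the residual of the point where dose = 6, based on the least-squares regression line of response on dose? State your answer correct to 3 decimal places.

n = 6, Σx = 57, Σy = 117.2, Σxy = 1569.9, Σx² = 787
Sxx = Σx² − (Σx)²/n = 787 − 541.5 = 245.5
Sxy = Σxy − (Σx)(Σy)/n = 1569.9 − 1113.4 = 456.5
b = Sxy/Sxx = 456.5/245.5 = 1.859470
a = ȳ − b·x̄ = 19.533333 − 1.859470·9.5 = 1.868364
ŷ(6) = 1.868364 + 1.859470·6 = 13.025187
residual = y − ŷ = 10.1 − 13.025187 = -2.925187

-2.925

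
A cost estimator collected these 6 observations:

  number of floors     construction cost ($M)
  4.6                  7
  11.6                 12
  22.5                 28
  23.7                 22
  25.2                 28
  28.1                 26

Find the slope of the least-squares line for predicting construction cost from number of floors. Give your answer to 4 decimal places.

n = 6, Σx = 115.7, Σy = 123, Σxy = 2759, Σx² = 2648.31
Sxx = Σx² − (Σx)²/n = 2648.31 − 2231.081667 = 417.228333
Sxy = Σxy − (Σx)(Σy)/n = 2759 − 2371.85 = 387.15
b = Sxy/Sxx = 387.15/417.228333 = 0.927909

0.9279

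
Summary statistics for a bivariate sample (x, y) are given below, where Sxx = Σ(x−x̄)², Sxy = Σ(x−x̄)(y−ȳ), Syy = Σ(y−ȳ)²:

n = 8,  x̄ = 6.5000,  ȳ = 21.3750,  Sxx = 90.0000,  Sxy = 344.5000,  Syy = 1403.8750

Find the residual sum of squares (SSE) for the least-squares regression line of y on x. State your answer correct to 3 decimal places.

85.206

b = Sxy/Sxx = 344.5/90 = 3.827778
SSE = Syy − b·Sxy = 1403.875 − 3.827778·344.5 = 85.205556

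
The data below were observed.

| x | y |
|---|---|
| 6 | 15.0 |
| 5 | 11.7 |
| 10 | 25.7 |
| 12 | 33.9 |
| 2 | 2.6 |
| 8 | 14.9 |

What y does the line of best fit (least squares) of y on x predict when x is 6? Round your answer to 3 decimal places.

n = 6, Σx = 43, Σy = 103.8, Σxy = 936.7, Σx² = 373
Sxx = Σx² − (Σx)²/n = 373 − 308.166667 = 64.833333
Sxy = Σxy − (Σx)(Σy)/n = 936.7 − 743.9 = 192.8
b = Sxy/Sxx = 192.8/64.833333 = 2.973779
a = ȳ − b·x̄ = 17.3 − 2.973779·7.166667 = -4.012082
ŷ(6) = a + b·6 = -4.012082 + 2.973779·6 = 13.830591

13.831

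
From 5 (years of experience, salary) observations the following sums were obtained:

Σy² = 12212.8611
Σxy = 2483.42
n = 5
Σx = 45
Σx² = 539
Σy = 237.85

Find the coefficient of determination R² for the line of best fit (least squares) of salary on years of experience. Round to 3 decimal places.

0.976

Sxx = Σx² − (Σx)²/n = 539 − 405 = 134
Sxy = Σxy − (Σx)(Σy)/n = 2483.42 − 2140.65 = 342.77
Syy = Σy² − (Σy)²/n = 12212.8611 − 11314.5245 = 898.3366
R² = Sxy²/(Sxx·Syy) = (342.77)²/(134·898.3366) = 0.976027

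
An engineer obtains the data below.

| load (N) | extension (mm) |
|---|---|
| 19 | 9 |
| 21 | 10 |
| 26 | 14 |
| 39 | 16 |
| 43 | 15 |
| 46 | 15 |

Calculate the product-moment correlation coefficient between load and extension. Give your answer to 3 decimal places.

n = 6, Σx = 194, Σy = 79, Σxy = 2704, Σx² = 6964, Σy² = 1083
Sxx = Σx² − (Σx)²/n = 6964 − 6272.666667 = 691.333333
Sxy = Σxy − (Σx)(Σy)/n = 2704 − 2554.333333 = 149.666667
Syy = Σy² − (Σy)²/n = 1083 − 1040.166667 = 42.833333
r = Sxy/√(Sxx·Syy) = 149.666667/√(29612.111111) = 149.666667/172.081699 = 0.869742

0.870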